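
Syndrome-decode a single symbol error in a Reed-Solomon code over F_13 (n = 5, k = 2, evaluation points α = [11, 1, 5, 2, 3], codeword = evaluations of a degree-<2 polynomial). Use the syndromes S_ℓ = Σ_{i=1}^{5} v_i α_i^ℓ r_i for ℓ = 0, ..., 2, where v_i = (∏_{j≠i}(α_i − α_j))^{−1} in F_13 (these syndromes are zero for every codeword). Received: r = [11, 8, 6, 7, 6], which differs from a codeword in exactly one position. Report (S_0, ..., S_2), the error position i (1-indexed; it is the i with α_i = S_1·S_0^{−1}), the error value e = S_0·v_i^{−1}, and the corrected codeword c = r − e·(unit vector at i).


S = (11, 3, 2), error at position 3, error magnitude e = 2, c = [11, 8, 4, 7, 6].

Step 1: column multipliers v_i = (∏_{j≠i}(α_i − α_j))^{−1} mod 13.
  i = 1 (α = 11): (11−1)(11−5)(11−2)(11−3) = 10·6·9·8 = 4320 ≡ 4, so v_1 = 4^{−1} = 10 (mod 13).
  i = 2 (α = 1): (1−11)(1−5)(1−2)(1−3) = (−10)·(−4)·(−1)·(−2) = 80 ≡ 2, so v_2 = 2^{−1} = 7 (mod 13).
  i = 3 (α = 5): (5−11)(5−1)(5−2)(5−3) = (−6)·4·3·2 = −144 ≡ 12, so v_3 = 12^{−1} = 12 (mod 13).
  i = 4 (α = 2): (2−11)(2−1)(2−5)(2−3) = (−9)·1·(−3)·(−1) = −27 ≡ 12, so v_4 = 12^{−1} = 12 (mod 13).
  i = 5 (α = 3): (3−11)(3−1)(3−5)(3−2) = (−8)·2·(−2)·1 = 32 ≡ 6, so v_5 = 6^{−1} = 11 (mod 13).
  v = [10, 7, 12, 12, 11].
Step 2: syndromes of r = [11, 8, 6, 7, 6] (all sums mod 13).
  S_0 = Σ v_i r_i = 10·11 + 7·8 + 12·6 + 12·7 + 11·6 = 388 ≡ 11.
  S_1 = Σ v_i α_i r_i = 10·11·11 + 7·1·8 + 12·5·6 + 12·2·7 + 11·3·6 = 1992 ≡ 3.
  α_i^2 mod 13 = [4, 1, 12, 4, 9].
  S_2 = Σ v_i α_i^2 r_i = 10·4·11 + 7·1·8 + 12·12·6 + 12·4·7 + 11·9·6 = 2290 ≡ 2.
  S = (11, 3, 2) ≠ 0, so r is not a codeword (an error is present).
Step 3: locate the error. For a single error e at position i, S_ℓ = v_i·e·α_i^ℓ, so α_err = S_1/S_0.
  S_0^{−1} = 11^{−1} = 6 (mod 13), so α_err = 3·6 = 18 ≡ 5 = α_3. Error position i = 3.
  Consistency check: S_2/S_1 = 2·9 = 18 ≡ 5 = α_err ✓ (single-error assumption holds).
Step 4: error magnitude e = S_0/v_3 = S_0·∏_{j≠3}(α_3 − α_j) = 11·12 = 132 ≡ 2 (mod 13).
Step 5: correct position 3: c_3 = r_3 − e = 6 − 2 ≡ 4 (mod 13). Hence c = [11, 8, 4, 7, 6].
  Check: interpolating c through the α_i gives m(x) = 9 + 12·x (degree < 2) with m(α_i) = c_i for every i, so c is indeed a codeword.


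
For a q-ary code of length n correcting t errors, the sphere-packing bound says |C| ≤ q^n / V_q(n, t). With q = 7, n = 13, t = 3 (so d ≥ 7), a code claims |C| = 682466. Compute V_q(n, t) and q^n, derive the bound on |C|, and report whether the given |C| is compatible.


V_q(n, t) = 64663, q^n = 96889010407, Hamming bound = 1498368, |C| = 682466 ≤ bound (satisfied).

Step 1: Compute V_q(n, t) = Σ_{j=0}^3 C(n, j) (q−1)^j.
  j = 0: C(13,0)·(6)^0 = 1·1 = 1.
  j = 1: C(13,1)·(6)^1 = 13·6 = 78.
  j = 2: C(13,2)·(6)^2 = 78·36 = 2808.
  j = 3: C(13,3)·(6)^3 = 286·216 = 61776.
  V_q(n, t) = 1 + 78 + 2808 + 61776 = 64663.
Step 2: q^n = 7^13 = 96889010407.
Step 3: Hamming bound ⌊q^n / V_q(n,t)⌋ = ⌊96889010407/64663⌋ = 1498368.
Step 4: Compare |C| = 682466 to 1498368: satisfied.
The claimed |C| lies below the Hamming bound.


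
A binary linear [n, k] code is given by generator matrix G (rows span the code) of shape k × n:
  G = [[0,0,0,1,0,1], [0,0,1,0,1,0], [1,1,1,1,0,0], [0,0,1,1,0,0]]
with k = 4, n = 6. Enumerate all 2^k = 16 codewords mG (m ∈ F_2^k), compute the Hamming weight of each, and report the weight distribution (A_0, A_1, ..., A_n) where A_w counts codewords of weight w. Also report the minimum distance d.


Weight distribution: A_0 = 1, A_2 = 7, A_4 = 7, A_6 = 1. Minimum distance d = 2.

Enumerate all 2^4 = 16 messages m ∈ F_2^4.
For each, compute codeword c = mG in F_2^6, then tally its weight.
  m = 0000 → c = 000000, weight = 0.
  m = 1000 → c = 000101, weight = 2.
  m = 0100 → c = 001010, weight = 2.
  m = 1100 → c = 001111, weight = 4.
  m = 0010 → c = 111100, weight = 4.
  m = 1010 → c = 111001, weight = 4.
  m = 0110 → c = 110110, weight = 4.
  m = 1110 → c = 110011, weight = 4.
  m = 0001 → c = 001100, weight = 2.
  m = 1001 → c = 001001, weight = 2.
  m = 0101 → c = 000110, weight = 2.
  m = 1101 → c = 000011, weight = 2.
  m = 0011 → c = 110000, weight = 2.
  m = 1011 → c = 110101, weight = 4.
  m = 0111 → c = 111010, weight = 4.
  m = 1111 → c = 111111, weight = 6.
Tally weights:
  weight 0: 1 codewords.
  weight 2: 7 codewords.
  weight 4: 7 codewords.
  weight 6: 1 codewords.
Minimum distance d = smallest w > 0 with A_w > 0 = 2.
Sanity: Σ A_w = 16 = 2^4 = 16 ✓.


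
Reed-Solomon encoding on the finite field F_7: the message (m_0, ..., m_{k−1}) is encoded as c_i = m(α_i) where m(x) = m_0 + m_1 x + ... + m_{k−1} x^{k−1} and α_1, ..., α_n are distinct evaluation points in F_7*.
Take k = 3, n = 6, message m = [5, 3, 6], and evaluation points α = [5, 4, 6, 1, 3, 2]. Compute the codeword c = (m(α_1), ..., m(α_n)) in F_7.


c = [2, 1, 1, 0, 5, 0]

Message polynomial: m(x) = 5 + 3·x + 6·x^2 (mod 7).
For each evaluation point α_i, compute m(α_i) mod 7:
  α_1 = 5: Horner steps 6 → 5 → 2, so m(5) = 2.
  α_2 = 4: Horner steps 6 → 6 → 1, so m(4) = 1.
  α_3 = 6: Horner steps 6 → 4 → 1, so m(6) = 1.
  α_4 = 1: Horner steps 6 → 2 → 0, so m(1) = 0.
  α_5 = 3: Horner steps 6 → 0 → 5, so m(3) = 5.
  α_6 = 2: Horner steps 6 → 1 → 0, so m(2) = 0.
Codeword c = [2, 1, 1, 0, 5, 0] ∈ F_7^6.


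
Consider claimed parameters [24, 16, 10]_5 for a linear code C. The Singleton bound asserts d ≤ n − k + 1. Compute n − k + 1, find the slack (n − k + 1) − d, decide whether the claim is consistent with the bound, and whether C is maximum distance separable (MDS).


Singleton RHS = n − k + 1 = 9, slack = -1, bound violated (no such code; not MDS).

Singleton bound: d ≤ n − k + 1.
Here n = 24, k = 16, so n − k + 1 = 9.
Given d = 10, check d ≤ 9: NO.
Slack = (n − k + 1) − d = -1.
The slack is negative: d = 10 exceeds n − k + 1 = 9 by 1, so the Singleton bound is violated and no linear [24, 16, 10]_5 code can exist. In particular it is not MDS (MDS requires d = n − k + 1 exactly).
Description: the claimed parameters are [24, 16, 10]_5; such a code would be impossible (violates the Singleton bound).


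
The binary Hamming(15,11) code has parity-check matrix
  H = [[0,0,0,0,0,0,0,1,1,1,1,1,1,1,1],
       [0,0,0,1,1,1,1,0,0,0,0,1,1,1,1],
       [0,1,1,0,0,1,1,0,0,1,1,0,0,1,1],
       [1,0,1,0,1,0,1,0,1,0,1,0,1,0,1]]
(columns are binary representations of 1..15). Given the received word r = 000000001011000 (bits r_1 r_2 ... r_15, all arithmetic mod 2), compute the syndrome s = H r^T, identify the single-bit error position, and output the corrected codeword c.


s = (1, 1, 1, 0)^T, error position = 14, corrected codeword c = 000000001011010

Compute s = H r^T mod 2 one row at a time:
  s_1 = 0 + 1 + 0 + 1 + 1 + 0 + 0 + 0 = 3 ≡ 1 (mod 2).
  s_2 = 0 + 0 + 0 + 0 + 1 + 0 + 0 + 0 = 1 ≡ 1 (mod 2).
  s_3 = 0 + 0 + 0 + 0 + 0 + 1 + 0 + 0 = 1 ≡ 1 (mod 2).
  s_4 = 0 + 0 + 0 + 0 + 1 + 1 + 0 + 0 = 2 ≡ 0 (mod 2).
s = (1, 1, 1, 0)^T — this equals column 14 of H (binary 1110), so error is at position 14.
Correct: flip bit 14 of r = 000000001011000 to get c = 000000001011010.


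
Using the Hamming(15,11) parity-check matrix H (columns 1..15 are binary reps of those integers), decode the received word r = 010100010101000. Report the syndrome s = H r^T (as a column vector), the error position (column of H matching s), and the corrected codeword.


s = (1, 0, 0, 0)^T, error position = 8, corrected codeword c = 010100000101000

Compute s = H r^T mod 2 one row at a time:
  s_1 = 1 + 0 + 1 + 0 + 1 + 0 + 0 + 0 = 3 ≡ 1 (mod 2).
  s_2 = 1 + 0 + 0 + 0 + 1 + 0 + 0 + 0 = 2 ≡ 0 (mod 2).
  s_3 = 1 + 0 + 0 + 0 + 1 + 0 + 0 + 0 = 2 ≡ 0 (mod 2).
  s_4 = 0 + 0 + 0 + 0 + 0 + 0 + 0 + 0 = 0 ≡ 0 (mod 2).
s = (1, 0, 0, 0)^T — this equals column 8 of H (binary 1000), so error is at position 8.
Correct: flip bit 8 of r = 010100010101000 to get c = 010100000101000.


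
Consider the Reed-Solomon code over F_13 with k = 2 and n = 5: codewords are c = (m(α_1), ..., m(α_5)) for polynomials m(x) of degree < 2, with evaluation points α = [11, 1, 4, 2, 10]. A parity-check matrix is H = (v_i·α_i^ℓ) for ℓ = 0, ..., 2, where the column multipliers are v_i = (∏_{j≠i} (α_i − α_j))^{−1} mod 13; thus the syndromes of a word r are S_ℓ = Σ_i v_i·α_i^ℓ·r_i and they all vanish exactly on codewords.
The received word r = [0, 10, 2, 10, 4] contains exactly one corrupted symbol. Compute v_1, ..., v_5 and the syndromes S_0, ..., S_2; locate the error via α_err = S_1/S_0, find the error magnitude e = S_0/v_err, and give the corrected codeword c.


S = (10, 10, 10), error at position 2, error magnitude e = 9, c = [0, 1, 2, 10, 4].

Step 1: column multipliers v_i = (∏_{j≠i}(α_i − α_j))^{−1} mod 13.
  i = 1 (α = 11): (11−1)(11−4)(11−2)(11−10) = 10·7·9·1 = 630 ≡ 6, so v_1 = 6^{−1} = 11 (mod 13).
  i = 2 (α = 1): (1−11)(1−4)(1−2)(1−10) = (−10)·(−3)·(−1)·(−9) = 270 ≡ 10, so v_2 = 10^{−1} = 4 (mod 13).
  i = 3 (α = 4): (4−11)(4−1)(4−2)(4−10) = (−7)·3·2·(−6) = 252 ≡ 5, so v_3 = 5^{−1} = 8 (mod 13).
  i = 4 (α = 2): (2−11)(2−1)(2−4)(2−10) = (−9)·1·(−2)·(−8) = −144 ≡ 12, so v_4 = 12^{−1} = 12 (mod 13).
  i = 5 (α = 10): (10−11)(10−1)(10−4)(10−2) = (−1)·9·6·8 = −432 ≡ 10, so v_5 = 10^{−1} = 4 (mod 13).
  v = [11, 4, 8, 12, 4].
Step 2: syndromes of r = [0, 10, 2, 10, 4] (all sums mod 13).
  S_0 = Σ v_i r_i = 11·0 + 4·10 + 8·2 + 12·10 + 4·4 = 192 ≡ 10.
  S_1 = Σ v_i α_i r_i = 11·11·0 + 4·1·10 + 8·4·2 + 12·2·10 + 4·10·4 = 504 ≡ 10.
  α_i^2 mod 13 = [4, 1, 3, 4, 9].
  S_2 = Σ v_i α_i^2 r_i = 11·4·0 + 4·1·10 + 8·3·2 + 12·4·10 + 4·9·4 = 712 ≡ 10.
  S = (10, 10, 10) ≠ 0, so r is not a codeword (an error is present).
Step 3: locate the error. For a single error e at position i, S_ℓ = v_i·e·α_i^ℓ, so α_err = S_1/S_0.
  S_0^{−1} = 10^{−1} = 4 (mod 13), so α_err = 10·4 = 40 ≡ 1 = α_2. Error position i = 2.
  Consistency check: S_2/S_1 = 10·4 = 40 ≡ 1 = α_err ✓ (single-error assumption holds).
Step 4: error magnitude e = S_0/v_2 = S_0·∏_{j≠2}(α_2 − α_j) = 10·10 = 100 ≡ 9 (mod 13).
Step 5: correct position 2: c_2 = r_2 − e = 10 − 9 ≡ 1 (mod 13). Hence c = [0, 1, 2, 10, 4].
  Check: interpolating c through the α_i gives m(x) = 5 + 9·x (degree < 2) with m(α_i) = c_i for every i, so c is indeed a codeword.


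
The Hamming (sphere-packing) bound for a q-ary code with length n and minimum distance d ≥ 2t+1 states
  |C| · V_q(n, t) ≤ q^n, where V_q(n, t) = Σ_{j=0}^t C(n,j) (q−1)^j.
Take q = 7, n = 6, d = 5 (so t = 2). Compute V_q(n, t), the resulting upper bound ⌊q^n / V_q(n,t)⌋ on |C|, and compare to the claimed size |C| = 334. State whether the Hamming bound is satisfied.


V_q(n, t) = 577, q^n = 117649, Hamming bound = 203, |C| = 334 > bound (violated).

Step 1: Compute V_q(n, t) = Σ_{j=0}^2 C(n, j) (q−1)^j.
  j = 0: C(6,0)·(6)^0 = 1·1 = 1.
  j = 1: C(6,1)·(6)^1 = 6·6 = 36.
  j = 2: C(6,2)·(6)^2 = 15·36 = 540.
  V_q(n, t) = 1 + 36 + 540 = 577.
Step 2: q^n = 7^6 = 117649.
Step 3: Hamming bound ⌊q^n / V_q(n,t)⌋ = ⌊117649/577⌋ = 203.
Step 4: Compare |C| = 334 to 203: violated.
The claimed |C| lies above the Hamming bound, so no 7-ary code of length 6 with d ≥ 5 can have 334 codewords.


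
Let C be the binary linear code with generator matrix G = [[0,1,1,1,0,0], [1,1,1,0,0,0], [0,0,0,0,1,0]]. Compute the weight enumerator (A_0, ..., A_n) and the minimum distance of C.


Weight distribution: A_0 = 1, A_1 = 1, A_2 = 1, A_3 = 3, A_4 = 2. Minimum distance d = 1.

Enumerate all 2^3 = 8 messages m ∈ F_2^3.
For each, compute codeword c = mG in F_2^6, then tally its weight.
  m = 000 → c = 000000, weight = 0.
  m = 100 → c = 011100, weight = 3.
  m = 010 → c = 111000, weight = 3.
  m = 110 → c = 100100, weight = 2.
  m = 001 → c = 000010, weight = 1.
  m = 101 → c = 011110, weight = 4.
  m = 011 → c = 111010, weight = 4.
  m = 111 → c = 100110, weight = 3.
Tally weights:
  weight 0: 1 codewords.
  weight 1: 1 codewords.
  weight 2: 1 codewords.
  weight 3: 3 codewords.
  weight 4: 2 codewords.
Minimum distance d = smallest w > 0 with A_w > 0 = 1.
Sanity: Σ A_w = 8 = 2^3 = 8 ✓.


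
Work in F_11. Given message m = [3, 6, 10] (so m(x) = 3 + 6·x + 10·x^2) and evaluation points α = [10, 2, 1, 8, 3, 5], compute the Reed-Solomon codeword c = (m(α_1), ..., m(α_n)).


c = [7, 0, 8, 9, 1, 8]

Message polynomial: m(x) = 3 + 6·x + 10·x^2 (mod 11).
For each evaluation point α_i, compute m(α_i) mod 11:
  α_1 = 10: Horner steps 10 → 7 → 7, so m(10) = 7.
  α_2 = 2: Horner steps 10 → 4 → 0, so m(2) = 0.
  α_3 = 1: Horner steps 10 → 5 → 8, so m(1) = 8.
  α_4 = 8: Horner steps 10 → 9 → 9, so m(8) = 9.
  α_5 = 3: Horner steps 10 → 3 → 1, so m(3) = 1.
  α_6 = 5: Horner steps 10 → 1 → 8, so m(5) = 8.
Codeword c = [7, 0, 8, 9, 1, 8] ∈ F_11^6.


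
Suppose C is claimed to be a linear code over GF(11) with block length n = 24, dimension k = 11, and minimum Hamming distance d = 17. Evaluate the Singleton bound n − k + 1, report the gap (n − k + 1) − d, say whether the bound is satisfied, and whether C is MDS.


Singleton RHS = n − k + 1 = 14, slack = -3, bound violated (no such code; not MDS).

Singleton bound: d ≤ n − k + 1.
Here n = 24, k = 11, so n − k + 1 = 14.
Given d = 17, check d ≤ 14: NO.
Slack = (n − k + 1) − d = -3.
The slack is negative: d = 17 exceeds n − k + 1 = 14 by 3, so the Singleton bound is violated and no linear [24, 11, 17]_11 code can exist. In particular it is not MDS (MDS requires d = n − k + 1 exactly).
Description: the claimed parameters are [24, 11, 17]_11; such a code would be impossible (violates the Singleton bound).


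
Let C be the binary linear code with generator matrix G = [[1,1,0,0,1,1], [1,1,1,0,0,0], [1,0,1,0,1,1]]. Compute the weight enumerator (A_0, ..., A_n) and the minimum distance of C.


Weight distribution: A_0 = 1, A_1 = 1, A_2 = 1, A_3 = 3, A_4 = 2. Minimum distance d = 1.

Enumerate all 2^3 = 8 messages m ∈ F_2^3.
For each, compute codeword c = mG in F_2^6, then tally its weight.
  m = 000 → c = 000000, weight = 0.
  m = 100 → c = 110011, weight = 4.
  m = 010 → c = 111000, weight = 3.
  m = 110 → c = 001011, weight = 3.
  m = 001 → c = 101011, weight = 4.
  m = 101 → c = 011000, weight = 2.
  m = 011 → c = 010011, weight = 3.
  m = 111 → c = 100000, weight = 1.
Tally weights:
  weight 0: 1 codewords.
  weight 1: 1 codewords.
  weight 2: 1 codewords.
  weight 3: 3 codewords.
  weight 4: 2 codewords.
Minimum distance d = smallest w > 0 with A_w > 0 = 1.
Sanity: Σ A_w = 8 = 2^3 = 8 ✓.


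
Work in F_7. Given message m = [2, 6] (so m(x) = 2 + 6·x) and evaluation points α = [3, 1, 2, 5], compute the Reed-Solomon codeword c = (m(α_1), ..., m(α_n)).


c = [6, 1, 0, 4]

Message polynomial: m(x) = 2 + 6·x (mod 7).
For each evaluation point α_i, compute m(α_i) mod 7:
  α_1 = 3: Horner steps 6 → 6, so m(3) = 6.
  α_2 = 1: Horner steps 6 → 1, so m(1) = 1.
  α_3 = 2: Horner steps 6 → 0, so m(2) = 0.
  α_4 = 5: Horner steps 6 → 4, so m(5) = 4.
Codeword c = [6, 1, 0, 4] ∈ F_7^4.


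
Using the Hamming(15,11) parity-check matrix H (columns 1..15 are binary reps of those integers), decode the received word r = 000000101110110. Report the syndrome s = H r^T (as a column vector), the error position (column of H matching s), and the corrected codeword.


s = (1, 1, 0, 0)^T, error position = 12, corrected codeword c = 000000101111110

Compute s = H r^T mod 2 one row at a time:
  s_1 = 0 + 1 + 1 + 1 + 0 + 1 + 1 + 0 = 5 ≡ 1 (mod 2).
  s_2 = 0 + 0 + 0 + 1 + 0 + 1 + 1 + 0 = 3 ≡ 1 (mod 2).
  s_3 = 0 + 0 + 0 + 1 + 1 + 1 + 1 + 0 = 4 ≡ 0 (mod 2).
  s_4 = 0 + 0 + 0 + 1 + 1 + 1 + 1 + 0 = 4 ≡ 0 (mod 2).
s = (1, 1, 0, 0)^T — this equals column 12 of H (binary 1100), so error is at position 12.
Correct: flip bit 12 of r = 000000101110110 to get c = 000000101111110.


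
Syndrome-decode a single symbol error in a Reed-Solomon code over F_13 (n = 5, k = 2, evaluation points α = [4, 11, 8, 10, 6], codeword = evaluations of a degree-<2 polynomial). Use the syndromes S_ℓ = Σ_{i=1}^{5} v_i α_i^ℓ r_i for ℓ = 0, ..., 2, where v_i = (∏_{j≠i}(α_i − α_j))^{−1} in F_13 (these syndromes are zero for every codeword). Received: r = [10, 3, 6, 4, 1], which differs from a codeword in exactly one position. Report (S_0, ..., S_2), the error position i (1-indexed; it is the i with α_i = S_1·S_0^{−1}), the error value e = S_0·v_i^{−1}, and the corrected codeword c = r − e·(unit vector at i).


S = (10, 8, 9), error at position 5, error magnitude e = 6, c = [10, 3, 6, 4, 8].

Step 1: column multipliers v_i = (∏_{j≠i}(α_i − α_j))^{−1} mod 13.
  i = 1 (α = 4): (4−11)(4−8)(4−10)(4−6) = (−7)·(−4)·(−6)·(−2) = 336 ≡ 11, so v_1 = 11^{−1} = 6 (mod 13).
  i = 2 (α = 11): (11−4)(11−8)(11−10)(11−6) = 7·3·1·5 = 105 ≡ 1, so v_2 = 1^{−1} = 1 (mod 13).
  i = 3 (α = 8): (8−4)(8−11)(8−10)(8−6) = 4·(−3)·(−2)·2 = 48 ≡ 9, so v_3 = 9^{−1} = 3 (mod 13).
  i = 4 (α = 10): (10−4)(10−11)(10−8)(10−6) = 6·(−1)·2·4 = −48 ≡ 4, so v_4 = 4^{−1} = 10 (mod 13).
  i = 5 (α = 6): (6−4)(6−11)(6−8)(6−10) = 2·(−5)·(−2)·(−4) = −80 ≡ 11, so v_5 = 11^{−1} = 6 (mod 13).
  v = [6, 1, 3, 10, 6].
Step 2: syndromes of r = [10, 3, 6, 4, 1] (all sums mod 13).
  S_0 = Σ v_i r_i = 6·10 + 1·3 + 3·6 + 10·4 + 6·1 = 127 ≡ 10.
  S_1 = Σ v_i α_i r_i = 6·4·10 + 1·11·3 + 3·8·6 + 10·10·4 + 6·6·1 = 853 ≡ 8.
  α_i^2 mod 13 = [3, 4, 12, 9, 10].
  S_2 = Σ v_i α_i^2 r_i = 6·3·10 + 1·4·3 + 3·12·6 + 10·9·4 + 6·10·1 = 828 ≡ 9.
  S = (10, 8, 9) ≠ 0, so r is not a codeword (an error is present).
Step 3: locate the error. For a single error e at position i, S_ℓ = v_i·e·α_i^ℓ, so α_err = S_1/S_0.
  S_0^{−1} = 10^{−1} = 4 (mod 13), so α_err = 8·4 = 32 ≡ 6 = α_5. Error position i = 5.
  Consistency check: S_2/S_1 = 9·5 = 45 ≡ 6 = α_err ✓ (single-error assumption holds).
Step 4: error magnitude e = S_0/v_5 = S_0·∏_{j≠5}(α_5 − α_j) = 10·11 = 110 ≡ 6 (mod 13).
Step 5: correct position 5: c_5 = r_5 − e = 1 − 6 ≡ 8 (mod 13). Hence c = [10, 3, 6, 4, 8].
  Check: interpolating c through the α_i gives m(x) = 1 + 12·x (degree < 2) with m(α_i) = c_i for every i, so c is indeed a codeword.


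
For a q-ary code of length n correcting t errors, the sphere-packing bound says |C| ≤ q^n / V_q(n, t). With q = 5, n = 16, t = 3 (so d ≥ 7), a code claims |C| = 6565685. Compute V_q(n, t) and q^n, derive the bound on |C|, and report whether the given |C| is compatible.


V_q(n, t) = 37825, q^n = 152587890625, Hamming bound = 4034048, |C| = 6565685 > bound (violated).

Step 1: Compute V_q(n, t) = Σ_{j=0}^3 C(n, j) (q−1)^j.
  j = 0: C(16,0)·(4)^0 = 1·1 = 1.
  j = 1: C(16,1)·(4)^1 = 16·4 = 64.
  j = 2: C(16,2)·(4)^2 = 120·16 = 1920.
  j = 3: C(16,3)·(4)^3 = 560·64 = 35840.
  V_q(n, t) = 1 + 64 + 1920 + 35840 = 37825.
Step 2: q^n = 5^16 = 152587890625.
Step 3: Hamming bound ⌊q^n / V_q(n,t)⌋ = ⌊152587890625/37825⌋ = 4034048.
Step 4: Compare |C| = 6565685 to 4034048: violated.
The claimed |C| lies above the Hamming bound, so no 5-ary code of length 16 with d ≥ 7 can have 6565685 codewords.


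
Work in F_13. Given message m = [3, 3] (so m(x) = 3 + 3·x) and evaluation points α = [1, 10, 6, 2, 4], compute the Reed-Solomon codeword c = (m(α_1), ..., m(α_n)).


c = [6, 7, 8, 9, 2]

Message polynomial: m(x) = 3 + 3·x (mod 13).
For each evaluation point α_i, compute m(α_i) mod 13:
  α_1 = 1: Horner steps 3 → 6, so m(1) = 6.
  α_2 = 10: Horner steps 3 → 7, so m(10) = 7.
  α_3 = 6: Horner steps 3 → 8, so m(6) = 8.
  α_4 = 2: Horner steps 3 → 9, so m(2) = 9.
  α_5 = 4: Horner steps 3 → 2, so m(4) = 2.
Codeword c = [6, 7, 8, 9, 2] ∈ F_13^5.


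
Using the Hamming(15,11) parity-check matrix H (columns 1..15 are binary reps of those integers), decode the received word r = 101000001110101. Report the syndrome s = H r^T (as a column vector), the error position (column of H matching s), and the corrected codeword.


s = (1, 0, 0, 0)^T, error position = 8, corrected codeword c = 101000011110101

Compute s = H r^T mod 2 one row at a time:
  s_1 = 0 + 1 + 1 + 1 + 0 + 1 + 0 + 1 = 5 ≡ 1 (mod 2).
  s_2 = 0 + 0 + 0 + 0 + 0 + 1 + 0 + 1 = 2 ≡ 0 (mod 2).
  s_3 = 0 + 1 + 0 + 0 + 1 + 1 + 0 + 1 = 4 ≡ 0 (mod 2).
  s_4 = 1 + 1 + 0 + 0 + 1 + 1 + 1 + 1 = 6 ≡ 0 (mod 2).
s = (1, 0, 0, 0)^T — this equals column 8 of H (binary 1000), so error is at position 8.
Correct: flip bit 8 of r = 101000001110101 to get c = 101000011110101.


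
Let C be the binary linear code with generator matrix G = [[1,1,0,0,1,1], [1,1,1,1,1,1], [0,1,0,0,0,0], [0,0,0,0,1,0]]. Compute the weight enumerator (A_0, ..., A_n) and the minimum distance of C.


Weight distribution: A_0 = 1, A_1 = 2, A_2 = 3, A_3 = 4, A_4 = 3, A_5 = 2, A_6 = 1. Minimum distance d = 1.

Enumerate all 2^4 = 16 messages m ∈ F_2^4.
For each, compute codeword c = mG in F_2^6, then tally its weight.
  m = 0000 → c = 000000, weight = 0.
  m = 1000 → c = 110011, weight = 4.
  m = 0100 → c = 111111, weight = 6.
  m = 1100 → c = 001100, weight = 2.
  m = 0010 → c = 010000, weight = 1.
  m = 1010 → c = 100011, weight = 3.
  m = 0110 → c = 101111, weight = 5.
  m = 1110 → c = 011100, weight = 3.
  m = 0001 → c = 000010, weight = 1.
  m = 1001 → c = 110001, weight = 3.
  m = 0101 → c = 111101, weight = 5.
  m = 1101 → c = 001110, weight = 3.
  m = 0011 → c = 010010, weight = 2.
  m = 1011 → c = 100001, weight = 2.
  m = 0111 → c = 101101, weight = 4.
  m = 1111 → c = 011110, weight = 4.
Tally weights:
  weight 0: 1 codewords.
  weight 1: 2 codewords.
  weight 2: 3 codewords.
  weight 3: 4 codewords.
  weight 4: 3 codewords.
  weight 5: 2 codewords.
  weight 6: 1 codewords.
Minimum distance d = smallest w > 0 with A_w > 0 = 1.
Sanity: Σ A_w = 16 = 2^4 = 16 ✓.


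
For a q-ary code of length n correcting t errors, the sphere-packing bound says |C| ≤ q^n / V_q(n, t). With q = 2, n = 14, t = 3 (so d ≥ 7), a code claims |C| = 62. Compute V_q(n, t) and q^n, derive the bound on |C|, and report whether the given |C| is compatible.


V_q(n, t) = 470, q^n = 16384, Hamming bound = 34, |C| = 62 > bound (violated).

Step 1: Compute V_q(n, t) = Σ_{j=0}^3 C(n, j) (q−1)^j.
  j = 0: C(14,0)·(1)^0 = 1·1 = 1.
  j = 1: C(14,1)·(1)^1 = 14·1 = 14.
  j = 2: C(14,2)·(1)^2 = 91·1 = 91.
  j = 3: C(14,3)·(1)^3 = 364·1 = 364.
  V_q(n, t) = 1 + 14 + 91 + 364 = 470.
Step 2: q^n = 2^14 = 16384.
Step 3: Hamming bound ⌊q^n / V_q(n,t)⌋ = ⌊16384/470⌋ = 34.
Step 4: Compare |C| = 62 to 34: violated.
The claimed |C| lies above the Hamming bound, so no 2-ary code of length 14 with d ≥ 7 can have 62 codewords.


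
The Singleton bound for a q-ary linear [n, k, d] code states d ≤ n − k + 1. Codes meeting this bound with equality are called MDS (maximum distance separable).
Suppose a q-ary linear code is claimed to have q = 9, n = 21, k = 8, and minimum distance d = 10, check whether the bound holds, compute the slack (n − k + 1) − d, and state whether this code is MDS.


Singleton RHS = n − k + 1 = 14, slack = 4, bound satisfied, not MDS.

Singleton bound: d ≤ n − k + 1.
Here n = 21, k = 8, so n − k + 1 = 14.
Given d = 10, check d ≤ 14: YES.
Slack = (n − k + 1) − d = 4.
The code is NOT MDS (slack = 4 > 0).
Description: the claimed parameters are [21, 8, 10]_9; such a code would be non-MDS.


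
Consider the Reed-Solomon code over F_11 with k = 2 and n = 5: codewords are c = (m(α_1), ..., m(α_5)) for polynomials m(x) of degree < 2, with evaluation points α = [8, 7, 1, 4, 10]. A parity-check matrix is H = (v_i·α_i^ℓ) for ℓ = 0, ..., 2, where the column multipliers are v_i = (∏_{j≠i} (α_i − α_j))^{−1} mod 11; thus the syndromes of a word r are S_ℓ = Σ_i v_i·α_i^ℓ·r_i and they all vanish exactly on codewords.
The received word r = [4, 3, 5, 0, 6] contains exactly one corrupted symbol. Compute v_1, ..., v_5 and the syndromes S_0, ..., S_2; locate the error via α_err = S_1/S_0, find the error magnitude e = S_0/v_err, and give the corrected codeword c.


S = (8, 8, 8), error at position 3, error magnitude e = 8, c = [4, 3, 8, 0, 6].

Step 1: column multipliers v_i = (∏_{j≠i}(α_i − α_j))^{−1} mod 11.
  i = 1 (α = 8): (8−7)(8−1)(8−4)(8−10) = 1·7·4·(−2) = −56 ≡ 10, so v_1 = 10^{−1} = 10 (mod 11).
  i = 2 (α = 7): (7−8)(7−1)(7−4)(7−10) = (−1)·6·3·(−3) = 54 ≡ 10, so v_2 = 10^{−1} = 10 (mod 11).
  i = 3 (α = 1): (1−8)(1−7)(1−4)(1−10) = (−7)·(−6)·(−3)·(−9) = 1134 ≡ 1, so v_3 = 1^{−1} = 1 (mod 11).
  i = 4 (α = 4): (4−8)(4−7)(4−1)(4−10) = (−4)·(−3)·3·(−6) = −216 ≡ 4, so v_4 = 4^{−1} = 3 (mod 11).
  i = 5 (α = 10): (10−8)(10−7)(10−1)(10−4) = 2·3·9·6 = 324 ≡ 5, so v_5 = 5^{−1} = 9 (mod 11).
  v = [10, 10, 1, 3, 9].
Step 2: syndromes of r = [4, 3, 5, 0, 6] (all sums mod 11).
  S_0 = Σ v_i r_i = 10·4 + 10·3 + 1·5 + 3·0 + 9·6 = 129 ≡ 8.
  S_1 = Σ v_i α_i r_i = 10·8·4 + 10·7·3 + 1·1·5 + 3·4·0 + 9·10·6 = 1075 ≡ 8.
  α_i^2 mod 11 = [9, 5, 1, 5, 1].
  S_2 = Σ v_i α_i^2 r_i = 10·9·4 + 10·5·3 + 1·1·5 + 3·5·0 + 9·1·6 = 569 ≡ 8.
  S = (8, 8, 8) ≠ 0, so r is not a codeword (an error is present).
Step 3: locate the error. For a single error e at position i, S_ℓ = v_i·e·α_i^ℓ, so α_err = S_1/S_0.
  S_0^{−1} = 8^{−1} = 7 (mod 11), so α_err = 8·7 = 56 ≡ 1 = α_3. Error position i = 3.
  Consistency check: S_2/S_1 = 8·7 = 56 ≡ 1 = α_err ✓ (single-error assumption holds).
Step 4: error magnitude e = S_0/v_3 = S_0·∏_{j≠3}(α_3 − α_j) = 8·1 = 8 ≡ 8 (mod 11).
Step 5: correct position 3: c_3 = r_3 − e = 5 − 8 ≡ 8 (mod 11). Hence c = [4, 3, 8, 0, 6].
  Check: interpolating c through the α_i gives m(x) = 7 + 1·x (degree < 2) with m(α_i) = c_i for every i, so c is indeed a codeword.


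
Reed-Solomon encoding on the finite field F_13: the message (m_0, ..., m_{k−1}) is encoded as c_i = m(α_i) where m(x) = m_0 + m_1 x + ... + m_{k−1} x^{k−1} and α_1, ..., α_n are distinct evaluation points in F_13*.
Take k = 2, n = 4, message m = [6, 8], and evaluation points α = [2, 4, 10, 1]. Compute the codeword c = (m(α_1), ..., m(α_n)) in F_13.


c = [9, 12, 8, 1]

Message polynomial: m(x) = 6 + 8·x (mod 13).
For each evaluation point α_i, compute m(α_i) mod 13:
  α_1 = 2: Horner steps 8 → 9, so m(2) = 9.
  α_2 = 4: Horner steps 8 → 12, so m(4) = 12.
  α_3 = 10: Horner steps 8 → 8, so m(10) = 8.
  α_4 = 1: Horner steps 8 → 1, so m(1) = 1.
Codeword c = [9, 12, 8, 1] ∈ F_13^4.


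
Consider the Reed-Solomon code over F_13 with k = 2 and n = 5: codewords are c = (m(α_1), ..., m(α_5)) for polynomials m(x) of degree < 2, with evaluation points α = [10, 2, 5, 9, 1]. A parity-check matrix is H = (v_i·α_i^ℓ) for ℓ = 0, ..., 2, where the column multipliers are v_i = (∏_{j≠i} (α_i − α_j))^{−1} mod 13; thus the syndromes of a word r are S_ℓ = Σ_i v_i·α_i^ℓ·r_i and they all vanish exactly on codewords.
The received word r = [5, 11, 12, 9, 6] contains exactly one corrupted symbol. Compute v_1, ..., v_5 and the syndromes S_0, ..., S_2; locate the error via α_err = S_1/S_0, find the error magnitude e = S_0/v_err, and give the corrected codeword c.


S = (2, 2, 2), error at position 5, error magnitude e = 4, c = [5, 11, 12, 9, 2].

Step 1: column multipliers v_i = (∏_{j≠i}(α_i − α_j))^{−1} mod 13.
  i = 1 (α = 10): (10−2)(10−5)(10−9)(10−1) = 8·5·1·9 = 360 ≡ 9, so v_1 = 9^{−1} = 3 (mod 13).
  i = 2 (α = 2): (2−10)(2−5)(2−9)(2−1) = (−8)·(−3)·(−7)·1 = −168 ≡ 1, so v_2 = 1^{−1} = 1 (mod 13).
  i = 3 (α = 5): (5−10)(5−2)(5−9)(5−1) = (−5)·3·(−4)·4 = 240 ≡ 6, so v_3 = 6^{−1} = 11 (mod 13).
  i = 4 (α = 9): (9−10)(9−2)(9−5)(9−1) = (−1)·7·4·8 = −224 ≡ 10, so v_4 = 10^{−1} = 4 (mod 13).
  i = 5 (α = 1): (1−10)(1−2)(1−5)(1−9) = (−9)·(−1)·(−4)·(−8) = 288 ≡ 2, so v_5 = 2^{−1} = 7 (mod 13).
  v = [3, 1, 11, 4, 7].
Step 2: syndromes of r = [5, 11, 12, 9, 6] (all sums mod 13).
  S_0 = Σ v_i r_i = 3·5 + 1·11 + 11·12 + 4·9 + 7·6 = 236 ≡ 2.
  S_1 = Σ v_i α_i r_i = 3·10·5 + 1·2·11 + 11·5·12 + 4·9·9 + 7·1·6 = 1198 ≡ 2.
  α_i^2 mod 13 = [9, 4, 12, 3, 1].
  S_2 = Σ v_i α_i^2 r_i = 3·9·5 + 1·4·11 + 11·12·12 + 4·3·9 + 7·1·6 = 1913 ≡ 2.
  S = (2, 2, 2) ≠ 0, so r is not a codeword (an error is present).
Step 3: locate the error. For a single error e at position i, S_ℓ = v_i·e·α_i^ℓ, so α_err = S_1/S_0.
  S_0^{−1} = 2^{−1} = 7 (mod 13), so α_err = 2·7 = 14 ≡ 1 = α_5. Error position i = 5.
  Consistency check: S_2/S_1 = 2·7 = 14 ≡ 1 = α_err ✓ (single-error assumption holds).
Step 4: error magnitude e = S_0/v_5 = S_0·∏_{j≠5}(α_5 − α_j) = 2·2 = 4 ≡ 4 (mod 13).
Step 5: correct position 5: c_5 = r_5 − e = 6 − 4 ≡ 2 (mod 13). Hence c = [5, 11, 12, 9, 2].
  Check: interpolating c through the α_i gives m(x) = 6 + 9·x (degree < 2) with m(α_i) = c_i for every i, so c is indeed a codeword.


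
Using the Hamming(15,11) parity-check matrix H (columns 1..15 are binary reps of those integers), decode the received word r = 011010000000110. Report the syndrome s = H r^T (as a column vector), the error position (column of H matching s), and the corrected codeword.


s = (0, 1, 1, 1)^T, error position = 7, corrected codeword c = 011010100000110

Compute s = H r^T mod 2 one row at a time:
  s_1 = 0 + 0 + 0 + 0 + 0 + 1 + 1 + 0 = 2 ≡ 0 (mod 2).
  s_2 = 0 + 1 + 0 + 0 + 0 + 1 + 1 + 0 = 3 ≡ 1 (mod 2).
  s_3 = 1 + 1 + 0 + 0 + 0 + 0 + 1 + 0 = 3 ≡ 1 (mod 2).
  s_4 = 0 + 1 + 1 + 0 + 0 + 0 + 1 + 0 = 3 ≡ 1 (mod 2).
s = (0, 1, 1, 1)^T — this equals column 7 of H (binary 0111), so error is at position 7.
Correct: flip bit 7 of r = 011010000000110 to get c = 011010100000110.


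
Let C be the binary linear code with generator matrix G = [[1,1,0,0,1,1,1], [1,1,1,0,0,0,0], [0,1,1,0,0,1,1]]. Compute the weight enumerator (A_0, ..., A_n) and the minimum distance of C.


Weight distribution: A_0 = 1, A_2 = 1, A_3 = 3, A_4 = 2, A_5 = 1. Minimum distance d = 2.

Enumerate all 2^3 = 8 messages m ∈ F_2^3.
For each, compute codeword c = mG in F_2^7, then tally its weight.
  m = 000 → c = 0000000, weight = 0.
  m = 100 → c = 1100111, weight = 5.
  m = 010 → c = 1110000, weight = 3.
  m = 110 → c = 0010111, weight = 4.
  m = 001 → c = 0110011, weight = 4.
  m = 101 → c = 1010100, weight = 3.
  m = 011 → c = 1000011, weight = 3.
  m = 111 → c = 0100100, weight = 2.
Tally weights:
  weight 0: 1 codewords.
  weight 2: 1 codewords.
  weight 3: 3 codewords.
  weight 4: 2 codewords.
  weight 5: 1 codewords.
Minimum distance d = smallest w > 0 with A_w > 0 = 2.
Sanity: Σ A_w = 8 = 2^3 = 8 ✓.


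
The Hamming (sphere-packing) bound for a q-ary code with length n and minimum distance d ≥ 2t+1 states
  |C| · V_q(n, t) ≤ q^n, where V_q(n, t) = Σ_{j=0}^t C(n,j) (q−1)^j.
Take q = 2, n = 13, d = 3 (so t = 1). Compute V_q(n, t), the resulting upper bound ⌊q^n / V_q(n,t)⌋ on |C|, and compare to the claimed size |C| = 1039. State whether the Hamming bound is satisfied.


V_q(n, t) = 14, q^n = 8192, Hamming bound = 585, |C| = 1039 > bound (violated).

Step 1: Compute V_q(n, t) = Σ_{j=0}^1 C(n, j) (q−1)^j.
  j = 0: C(13,0)·(1)^0 = 1·1 = 1.
  j = 1: C(13,1)·(1)^1 = 13·1 = 13.
  V_q(n, t) = 1 + 13 = 14.
Step 2: q^n = 2^13 = 8192.
Step 3: Hamming bound ⌊q^n / V_q(n,t)⌋ = ⌊8192/14⌋ = 585.
Step 4: Compare |C| = 1039 to 585: violated.
The claimed |C| lies above the Hamming bound, so no 2-ary code of length 13 with d ≥ 3 can have 1039 codewords.


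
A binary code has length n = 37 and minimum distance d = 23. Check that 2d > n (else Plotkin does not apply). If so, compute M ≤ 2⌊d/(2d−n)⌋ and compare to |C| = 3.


Plotkin bound M ≤ 4; given |C| = 3 ≤ bound (satisfied).

Check applicability: 2d = 46, n = 37.
2d − n = 9 > 0, so Plotkin applies.
Compute d/(2d−n) = 23/9 ≈ 2.5556.
⌊d/(2d−n)⌋ = 2.
Plotkin bound: M ≤ 2·2 = 4.
Given |C| = 3, check: satisfied.
This |C| is below the Plotkin bound.


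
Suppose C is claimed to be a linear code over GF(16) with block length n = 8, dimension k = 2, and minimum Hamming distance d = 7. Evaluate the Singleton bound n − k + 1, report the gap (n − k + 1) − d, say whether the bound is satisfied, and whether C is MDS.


Singleton RHS = n − k + 1 = 7, slack = 0, bound satisfied, MDS.

Singleton bound: d ≤ n − k + 1.
Here n = 8, k = 2, so n − k + 1 = 7.
Given d = 7, check d ≤ 7: YES.
Slack = (n − k + 1) − d = 0.
The code is MDS (slack = 0).
Description: the claimed parameters are [8, 2, 7]_16; such a code would be MDS (meets Singleton bound).


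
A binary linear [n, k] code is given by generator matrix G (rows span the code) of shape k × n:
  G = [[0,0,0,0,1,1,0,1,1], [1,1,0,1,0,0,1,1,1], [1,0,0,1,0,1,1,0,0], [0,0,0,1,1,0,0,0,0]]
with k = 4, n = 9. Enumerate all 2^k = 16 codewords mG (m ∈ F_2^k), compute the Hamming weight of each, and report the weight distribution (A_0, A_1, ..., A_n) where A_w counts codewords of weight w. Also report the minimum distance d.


Weight distribution: A_0 = 1, A_2 = 3, A_4 = 7, A_6 = 5. Minimum distance d = 2.

Enumerate all 2^4 = 16 messages m ∈ F_2^4.
For each, compute codeword c = mG in F_2^9, then tally its weight.
  m = 0000 → c = 000000000, weight = 0.
  m = 1000 → c = 000011011, weight = 4.
  m = 0100 → c = 110100111, weight = 6.
  m = 1100 → c = 110111100, weight = 6.
  m = 0010 → c = 100101100, weight = 4.
  m = 1010 → c = 100110111, weight = 6.
  m = 0110 → c = 010001011, weight = 4.
  m = 1110 → c = 010010000, weight = 2.
  m = 0001 → c = 000110000, weight = 2.
  m = 1001 → c = 000101011, weight = 4.
  m = 0101 → c = 110010111, weight = 6.
  m = 1101 → c = 110001100, weight = 4.
  m = 0011 → c = 100011100, weight = 4.
  m = 1011 → c = 100000111, weight = 4.
  m = 0111 → c = 010111011, weight = 6.
  m = 1111 → c = 010100000, weight = 2.
Tally weights:
  weight 0: 1 codewords.
  weight 2: 3 codewords.
  weight 4: 7 codewords.
  weight 6: 5 codewords.
Minimum distance d = smallest w > 0 with A_w > 0 = 2.
Sanity: Σ A_w = 16 = 2^4 = 16 ✓.


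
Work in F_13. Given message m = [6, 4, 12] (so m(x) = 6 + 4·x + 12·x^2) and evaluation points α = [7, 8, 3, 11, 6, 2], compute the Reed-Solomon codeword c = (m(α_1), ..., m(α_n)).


c = [11, 0, 9, 7, 7, 10]

Message polynomial: m(x) = 6 + 4·x + 12·x^2 (mod 13).
For each evaluation point α_i, compute m(α_i) mod 13:
  α_1 = 7: Horner steps 12 → 10 → 11, so m(7) = 11.
  α_2 = 8: Horner steps 12 → 9 → 0, so m(8) = 0.
  α_3 = 3: Horner steps 12 → 1 → 9, so m(3) = 9.
  α_4 = 11: Horner steps 12 → 6 → 7, so m(11) = 7.
  α_5 = 6: Horner steps 12 → 11 → 7, so m(6) = 7.
  α_6 = 2: Horner steps 12 → 2 → 10, so m(2) = 10.
Codeword c = [11, 0, 9, 7, 7, 10] ∈ F_13^6.


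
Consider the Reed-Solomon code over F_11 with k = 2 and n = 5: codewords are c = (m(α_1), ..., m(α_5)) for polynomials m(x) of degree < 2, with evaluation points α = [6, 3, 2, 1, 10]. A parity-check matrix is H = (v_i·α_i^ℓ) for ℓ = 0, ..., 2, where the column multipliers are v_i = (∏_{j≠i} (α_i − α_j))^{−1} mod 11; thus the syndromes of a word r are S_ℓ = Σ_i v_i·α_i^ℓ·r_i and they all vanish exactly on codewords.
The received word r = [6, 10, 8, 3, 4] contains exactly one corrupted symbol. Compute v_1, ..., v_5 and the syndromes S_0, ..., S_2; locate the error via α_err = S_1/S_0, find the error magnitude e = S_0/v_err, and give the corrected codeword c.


S = (7, 10, 8), error at position 2, error magnitude e = 8, c = [6, 2, 8, 3, 4].

Step 1: column multipliers v_i = (∏_{j≠i}(α_i − α_j))^{−1} mod 11.
  i = 1 (α = 6): (6−3)(6−2)(6−1)(6−10) = 3·4·5·(−4) = −240 ≡ 2, so v_1 = 2^{−1} = 6 (mod 11).
  i = 2 (α = 3): (3−6)(3−2)(3−1)(3−10) = (−3)·1·2·(−7) = 42 ≡ 9, so v_2 = 9^{−1} = 5 (mod 11).
  i = 3 (α = 2): (2−6)(2−3)(2−1)(2−10) = (−4)·(−1)·1·(−8) = −32 ≡ 1, so v_3 = 1^{−1} = 1 (mod 11).
  i = 4 (α = 1): (1−6)(1−3)(1−2)(1−10) = (−5)·(−2)·(−1)·(−9) = 90 ≡ 2, so v_4 = 2^{−1} = 6 (mod 11).
  i = 5 (α = 10): (10−6)(10−3)(10−2)(10−1) = 4·7·8·9 = 2016 ≡ 3, so v_5 = 3^{−1} = 4 (mod 11).
  v = [6, 5, 1, 6, 4].
Step 2: syndromes of r = [6, 10, 8, 3, 4] (all sums mod 11).
  S_0 = Σ v_i r_i = 6·6 + 5·10 + 1·8 + 6·3 + 4·4 = 128 ≡ 7.
  S_1 = Σ v_i α_i r_i = 6·6·6 + 5·3·10 + 1·2·8 + 6·1·3 + 4·10·4 = 560 ≡ 10.
  α_i^2 mod 11 = [3, 9, 4, 1, 1].
  S_2 = Σ v_i α_i^2 r_i = 6·3·6 + 5·9·10 + 1·4·8 + 6·1·3 + 4·1·4 = 624 ≡ 8.
  S = (7, 10, 8) ≠ 0, so r is not a codeword (an error is present).
Step 3: locate the error. For a single error e at position i, S_ℓ = v_i·e·α_i^ℓ, so α_err = S_1/S_0.
  S_0^{−1} = 7^{−1} = 8 (mod 11), so α_err = 10·8 = 80 ≡ 3 = α_2. Error position i = 2.
  Consistency check: S_2/S_1 = 8·10 = 80 ≡ 3 = α_err ✓ (single-error assumption holds).
Step 4: error magnitude e = S_0/v_2 = S_0·∏_{j≠2}(α_2 − α_j) = 7·9 = 63 ≡ 8 (mod 11).
Step 5: correct position 2: c_2 = r_2 − e = 10 − 8 ≡ 2 (mod 11). Hence c = [6, 2, 8, 3, 4].
  Check: interpolating c through the α_i gives m(x) = 9 + 5·x (degree < 2) with m(α_i) = c_i for every i, so c is indeed a codeword.


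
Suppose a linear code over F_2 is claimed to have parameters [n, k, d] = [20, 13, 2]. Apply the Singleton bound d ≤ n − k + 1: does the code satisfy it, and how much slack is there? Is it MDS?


Singleton RHS = n − k + 1 = 8, slack = 6, bound satisfied, not MDS.

Singleton bound: d ≤ n − k + 1.
Here n = 20, k = 13, so n − k + 1 = 8.
Given d = 2, check d ≤ 8: YES.
Slack = (n − k + 1) − d = 6.
The code is NOT MDS (slack = 6 > 0).
Description: the claimed parameters are [20, 13, 2]_2; such a code would be non-MDS.


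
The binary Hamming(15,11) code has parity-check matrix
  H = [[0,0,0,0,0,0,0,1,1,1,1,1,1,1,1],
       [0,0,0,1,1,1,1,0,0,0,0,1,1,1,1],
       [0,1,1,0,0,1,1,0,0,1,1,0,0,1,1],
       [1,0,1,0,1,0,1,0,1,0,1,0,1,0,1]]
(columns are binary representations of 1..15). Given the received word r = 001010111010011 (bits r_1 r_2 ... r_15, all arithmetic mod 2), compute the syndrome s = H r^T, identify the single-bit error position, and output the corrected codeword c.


s = (1, 0, 1, 0)^T, error position = 10, corrected codeword c = 001010111110011

Compute s = H r^T mod 2 one row at a time:
  s_1 = 1 + 1 + 0 + 1 + 0 + 0 + 1 + 1 = 5 ≡ 1 (mod 2).
  s_2 = 0 + 1 + 0 + 1 + 0 + 0 + 1 + 1 = 4 ≡ 0 (mod 2).
  s_3 = 0 + 1 + 0 + 1 + 0 + 1 + 1 + 1 = 5 ≡ 1 (mod 2).
  s_4 = 0 + 1 + 1 + 1 + 1 + 1 + 0 + 1 = 6 ≡ 0 (mod 2).
s = (1, 0, 1, 0)^T — this equals column 10 of H (binary 1010), so error is at position 10.
Correct: flip bit 10 of r = 001010111010011 to get c = 001010111110011.


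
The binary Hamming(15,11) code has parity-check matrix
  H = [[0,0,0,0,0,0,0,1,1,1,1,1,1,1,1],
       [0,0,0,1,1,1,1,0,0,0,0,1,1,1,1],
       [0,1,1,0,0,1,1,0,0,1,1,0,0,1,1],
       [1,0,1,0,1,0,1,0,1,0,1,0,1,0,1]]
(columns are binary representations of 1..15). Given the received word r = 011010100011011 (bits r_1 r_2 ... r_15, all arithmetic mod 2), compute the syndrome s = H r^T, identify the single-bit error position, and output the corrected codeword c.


s = (0, 1, 0, 1)^T, error position = 5, corrected codeword c = 011000100011011

Compute s = H r^T mod 2 one row at a time:
  s_1 = 0 + 0 + 0 + 1 + 1 + 0 + 1 + 1 = 4 ≡ 0 (mod 2).
  s_2 = 0 + 1 + 0 + 1 + 1 + 0 + 1 + 1 = 5 ≡ 1 (mod 2).
  s_3 = 1 + 1 + 0 + 1 + 0 + 1 + 1 + 1 = 6 ≡ 0 (mod 2).
  s_4 = 0 + 1 + 1 + 1 + 0 + 1 + 0 + 1 = 5 ≡ 1 (mod 2).
s = (0, 1, 0, 1)^T — this equals column 5 of H (binary 0101), so error is at position 5.
Correct: flip bit 5 of r = 011010100011011 to get c = 011000100011011.
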